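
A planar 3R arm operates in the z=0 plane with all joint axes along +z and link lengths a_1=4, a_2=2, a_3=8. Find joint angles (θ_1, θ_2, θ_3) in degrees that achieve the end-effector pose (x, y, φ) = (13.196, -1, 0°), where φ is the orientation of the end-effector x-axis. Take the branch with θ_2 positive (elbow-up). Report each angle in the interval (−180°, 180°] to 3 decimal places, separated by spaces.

-30.002 60.007 -30.004

wrist centre = target − a_3·(cos φ, sin φ) = (5.1960, -1.0000)
cos θ_2 = (27.9984−4²−2²)/(2·4·2) = 0.4999; θ_2 = 60.0065° (elbow-up)
β = atan2(-1.0000,5.1960) = -10.8937°; ψ = atan2(1.7322,4.9998) = 19.1085°
θ_1 = β − ψ = -30.0022°
θ_3 = φ − θ_1 − θ_2 = -30.0044° (wrapped to (-180°,180°])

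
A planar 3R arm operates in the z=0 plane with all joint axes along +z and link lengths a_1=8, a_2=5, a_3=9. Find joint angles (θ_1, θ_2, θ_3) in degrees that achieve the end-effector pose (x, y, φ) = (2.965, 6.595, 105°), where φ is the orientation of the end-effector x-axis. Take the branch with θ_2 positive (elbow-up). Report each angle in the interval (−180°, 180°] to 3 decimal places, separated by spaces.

wrist centre = target − a_3·(cos φ, sin φ) = (5.2944, -2.0983)
cos θ_2 = (32.4334−8²−5²)/(2·8·5) = -0.7071; θ_2 = 134.9981° (elbow-up)
β = atan2(-2.0983,5.2944) = -21.6200°; ψ = atan2(3.5357,4.4646) = 38.3769°
θ_1 = β − ψ = -59.9969°
θ_3 = φ − θ_1 − θ_2 = 29.9988° (wrapped to (-180°,180°])

-59.997 134.998 29.999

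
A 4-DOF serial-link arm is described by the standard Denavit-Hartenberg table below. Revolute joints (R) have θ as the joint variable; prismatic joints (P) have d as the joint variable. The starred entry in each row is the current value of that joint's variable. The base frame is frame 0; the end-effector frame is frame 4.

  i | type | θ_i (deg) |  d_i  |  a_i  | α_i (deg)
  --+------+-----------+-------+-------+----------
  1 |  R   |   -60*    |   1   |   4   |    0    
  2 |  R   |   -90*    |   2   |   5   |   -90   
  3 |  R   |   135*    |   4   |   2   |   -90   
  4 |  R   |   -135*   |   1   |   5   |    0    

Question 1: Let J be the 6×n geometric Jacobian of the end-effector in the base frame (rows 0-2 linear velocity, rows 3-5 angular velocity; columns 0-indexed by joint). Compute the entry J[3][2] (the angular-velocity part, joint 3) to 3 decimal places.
axis z_2 = (0.5000,-0.8660,0.0000); lever o_n−o_2 = (3.4398,-6.7153,1.7929)
cross product → J_v[:, 2] = (-1.5527,-0.8964,-0.3787)
J_ω[:, 2] = z_2
entry J[3][2] = 0.5000

0.500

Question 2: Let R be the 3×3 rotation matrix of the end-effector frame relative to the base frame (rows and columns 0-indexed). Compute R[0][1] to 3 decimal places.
End-effector y-axis (col 1 of R) = (0.7866,-0.3624,-0.5000)
R[0][1] = 0.7866

0.787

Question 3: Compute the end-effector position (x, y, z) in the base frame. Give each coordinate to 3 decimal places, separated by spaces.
after link 1: o_1 = (2.0000, -3.4641, 1.0000)
after link 2: o_2 = (-2.3301, -5.9641, 3.0000)
after link 3: o_3 = (0.8946, -8.7211, 1.5858)
after link 4: o_4 = (1.1097, -12.6794, 4.7929)

1.110 -12.679 4.793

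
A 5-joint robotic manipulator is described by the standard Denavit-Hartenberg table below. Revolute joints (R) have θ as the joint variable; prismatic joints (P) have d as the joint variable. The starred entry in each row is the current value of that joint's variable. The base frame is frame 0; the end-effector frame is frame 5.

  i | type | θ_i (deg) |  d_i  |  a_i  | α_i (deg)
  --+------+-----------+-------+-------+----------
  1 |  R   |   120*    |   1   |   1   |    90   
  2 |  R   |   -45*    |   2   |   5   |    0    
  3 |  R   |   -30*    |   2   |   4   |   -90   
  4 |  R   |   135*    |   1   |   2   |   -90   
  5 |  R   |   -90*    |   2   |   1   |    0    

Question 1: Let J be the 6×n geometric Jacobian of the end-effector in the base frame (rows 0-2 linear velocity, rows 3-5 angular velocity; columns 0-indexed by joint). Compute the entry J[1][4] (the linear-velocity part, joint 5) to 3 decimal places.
axis z_4 = (0.7039,0.1951,0.6830); lever o_n−o_4 = (0.9248,1.2266,1.6248)
cross product → J_v[:, 4] = (-0.5209,-0.5120,0.6830)
J_ω[:, 4] = z_4
entry J[1][4] = -0.5120

-0.512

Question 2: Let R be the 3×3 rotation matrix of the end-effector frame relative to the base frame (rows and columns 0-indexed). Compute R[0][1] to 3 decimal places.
-0.521

End-effector y-axis (col 1 of R) = (-0.5209,-0.5120,0.6830)
R[0][1] = -0.5209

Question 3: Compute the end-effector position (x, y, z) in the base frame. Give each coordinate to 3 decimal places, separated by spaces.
after link 1: o_1 = (-0.5000, 0.8660, 1.0000)
after link 2: o_2 = (-0.5357, 4.9279, -2.5355)
after link 3: o_3 = (0.6787, 6.8245, -6.3992)
after link 4: o_4 = (-0.8460, 6.6369, -4.7744)
after link 5: o_5 = (0.0788, 7.8635, -3.1495)

0.079 7.864 -3.150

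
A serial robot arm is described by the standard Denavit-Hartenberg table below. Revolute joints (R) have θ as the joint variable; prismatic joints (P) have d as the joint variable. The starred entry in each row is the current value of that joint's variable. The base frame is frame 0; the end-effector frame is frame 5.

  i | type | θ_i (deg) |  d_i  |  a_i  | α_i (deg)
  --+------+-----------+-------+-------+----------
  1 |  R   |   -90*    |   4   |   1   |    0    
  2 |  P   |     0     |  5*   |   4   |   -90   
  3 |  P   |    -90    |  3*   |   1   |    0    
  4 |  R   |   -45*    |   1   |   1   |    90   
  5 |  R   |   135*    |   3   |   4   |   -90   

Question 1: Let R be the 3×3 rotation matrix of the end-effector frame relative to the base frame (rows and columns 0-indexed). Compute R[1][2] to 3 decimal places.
-0.500

End-effector z-axis (col 2 of R) = (-0.7071,-0.5000,-0.5000)
R[1][2] = -0.5000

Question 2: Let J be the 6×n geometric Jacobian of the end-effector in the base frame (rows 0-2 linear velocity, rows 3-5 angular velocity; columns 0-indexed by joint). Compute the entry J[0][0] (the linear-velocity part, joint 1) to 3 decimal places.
4.172

axis z_0 = ẑ; lever o_n−o_0 = (6.8284,-4.1716,6.5858)
cross product → J_v[:, 0] = (4.1716,6.8284,-0.0000)
J_ω[:, 0] = z_0
entry J[0][0] = 4.1716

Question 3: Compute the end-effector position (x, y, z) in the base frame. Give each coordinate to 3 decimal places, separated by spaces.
6.828 -4.172 6.586

after link 1: o_1 = (0.0000, -1.0000, 4.0000)
after link 2: o_2 = (0.0000, -5.0000, 9.0000)
after link 3: o_3 = (3.0000, -5.0000, 10.0000)
after link 4: o_4 = (4.0000, -4.2929, 10.7071)
after link 5: o_5 = (6.8284, -4.1716, 6.5858)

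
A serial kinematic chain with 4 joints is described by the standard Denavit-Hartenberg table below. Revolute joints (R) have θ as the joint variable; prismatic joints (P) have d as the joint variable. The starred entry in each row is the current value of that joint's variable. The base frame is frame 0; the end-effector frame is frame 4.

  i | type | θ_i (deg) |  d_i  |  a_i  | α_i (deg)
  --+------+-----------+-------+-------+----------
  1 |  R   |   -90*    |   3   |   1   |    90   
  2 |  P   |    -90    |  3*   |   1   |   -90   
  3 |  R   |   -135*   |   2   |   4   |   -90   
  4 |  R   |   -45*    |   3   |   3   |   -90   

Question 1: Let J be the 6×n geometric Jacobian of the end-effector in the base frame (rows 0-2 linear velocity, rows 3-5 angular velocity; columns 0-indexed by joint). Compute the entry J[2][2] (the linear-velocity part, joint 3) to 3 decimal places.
axis z_2 = (0.0000,-1.0000,0.0000); lever o_n−o_2 = (-6.4497,-4.1213,2.2071)
cross product → J_v[:, 2] = (-2.2071,-0.0000,-6.4497)
J_ω[:, 2] = z_2
entry J[2][2] = -6.4497

-6.450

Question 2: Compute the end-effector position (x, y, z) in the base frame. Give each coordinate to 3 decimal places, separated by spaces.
after link 1: o_1 = (0.0000, -1.0000, 3.0000)
after link 2: o_2 = (-3.0000, -1.0000, 2.0000)
after link 3: o_3 = (-5.8284, -3.0000, 4.8284)
after link 4: o_4 = (-9.4497, -5.1213, 4.2071)

-9.450 -5.121 4.207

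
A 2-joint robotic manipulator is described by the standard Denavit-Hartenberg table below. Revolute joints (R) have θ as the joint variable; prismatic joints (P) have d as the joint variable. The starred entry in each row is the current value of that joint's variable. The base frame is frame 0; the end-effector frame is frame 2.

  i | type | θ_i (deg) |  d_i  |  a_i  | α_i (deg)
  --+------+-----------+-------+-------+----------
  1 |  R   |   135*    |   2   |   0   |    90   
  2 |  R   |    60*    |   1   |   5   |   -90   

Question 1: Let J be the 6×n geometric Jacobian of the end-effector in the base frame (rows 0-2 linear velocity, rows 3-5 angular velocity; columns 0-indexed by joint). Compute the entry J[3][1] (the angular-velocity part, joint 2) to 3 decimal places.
0.707

axis z_1 = (0.7071,0.7071,0.0000); lever o_n−o_1 = (-1.0607,2.4749,4.3301)
cross product → J_v[:, 1] = (3.0619,-3.0619,2.5000)
J_ω[:, 1] = z_1
entry J[3][1] = 0.7071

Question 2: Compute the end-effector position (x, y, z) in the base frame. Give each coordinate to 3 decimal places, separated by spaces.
after link 1: o_1 = (0.0000, 0.0000, 2.0000)
after link 2: o_2 = (-1.0607, 2.4749, 6.3301)

-1.061 2.475 6.330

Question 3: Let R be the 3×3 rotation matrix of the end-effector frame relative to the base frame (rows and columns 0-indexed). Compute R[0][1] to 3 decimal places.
-0.707

End-effector y-axis (col 1 of R) = (-0.7071,-0.7071,-0.0000)
R[0][1] = -0.7071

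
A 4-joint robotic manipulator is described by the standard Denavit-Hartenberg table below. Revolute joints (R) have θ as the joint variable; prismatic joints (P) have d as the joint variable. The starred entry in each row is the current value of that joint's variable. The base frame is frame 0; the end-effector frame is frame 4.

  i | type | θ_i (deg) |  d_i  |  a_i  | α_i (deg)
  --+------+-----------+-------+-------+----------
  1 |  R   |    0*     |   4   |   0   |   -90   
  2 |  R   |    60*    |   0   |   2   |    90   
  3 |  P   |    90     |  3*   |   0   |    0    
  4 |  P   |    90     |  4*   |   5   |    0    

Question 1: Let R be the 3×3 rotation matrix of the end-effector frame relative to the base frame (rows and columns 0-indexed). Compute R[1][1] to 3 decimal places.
End-effector y-axis (col 1 of R) = (-0.0000,-1.0000,0.0000)
R[1][1] = -1.0000

-1.000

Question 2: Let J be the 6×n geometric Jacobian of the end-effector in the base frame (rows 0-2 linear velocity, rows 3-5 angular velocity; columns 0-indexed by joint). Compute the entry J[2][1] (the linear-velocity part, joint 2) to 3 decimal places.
axis z_1 = (0.0000,1.0000,0.0000); lever o_n−o_1 = (4.5622,0.0000,6.0981)
cross product → J_v[:, 1] = (6.0981,0.0000,-4.5622)
J_ω[:, 1] = z_1
entry J[2][1] = -4.5622

-4.562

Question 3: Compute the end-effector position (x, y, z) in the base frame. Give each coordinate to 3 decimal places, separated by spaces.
after link 1: o_1 = (0.0000, 0.0000, 4.0000)
after link 2: o_2 = (1.0000, 0.0000, 2.2679)
after link 3: o_3 = (3.5981, 0.0000, 3.7679)
after link 4: o_4 = (4.5622, 0.0000, 10.0981)

4.562 0.000 10.098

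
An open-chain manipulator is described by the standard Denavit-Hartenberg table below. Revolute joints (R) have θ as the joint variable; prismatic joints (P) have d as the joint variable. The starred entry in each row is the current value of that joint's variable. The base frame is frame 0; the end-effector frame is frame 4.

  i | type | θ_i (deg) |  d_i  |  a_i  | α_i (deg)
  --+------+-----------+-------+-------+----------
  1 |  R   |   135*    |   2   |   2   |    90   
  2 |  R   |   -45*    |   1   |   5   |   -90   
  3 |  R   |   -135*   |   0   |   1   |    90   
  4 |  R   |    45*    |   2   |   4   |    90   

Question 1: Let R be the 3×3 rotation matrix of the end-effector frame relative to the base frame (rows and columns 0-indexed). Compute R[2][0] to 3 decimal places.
End-effector x-axis (col 0 of R) = (0.2500,0.4571,0.8536)
R[2][0] = 0.8536

0.854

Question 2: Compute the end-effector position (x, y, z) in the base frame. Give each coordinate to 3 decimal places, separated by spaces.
after link 1: o_1 = (-1.4142, 1.4142, 2.0000)
after link 2: o_2 = (-3.2071, 4.6213, -1.5355)
after link 3: o_3 = (-2.3536, 4.7678, -1.0355)
after link 4: o_4 = (-1.6464, 4.8891, 3.3787)

-1.646 4.889 3.379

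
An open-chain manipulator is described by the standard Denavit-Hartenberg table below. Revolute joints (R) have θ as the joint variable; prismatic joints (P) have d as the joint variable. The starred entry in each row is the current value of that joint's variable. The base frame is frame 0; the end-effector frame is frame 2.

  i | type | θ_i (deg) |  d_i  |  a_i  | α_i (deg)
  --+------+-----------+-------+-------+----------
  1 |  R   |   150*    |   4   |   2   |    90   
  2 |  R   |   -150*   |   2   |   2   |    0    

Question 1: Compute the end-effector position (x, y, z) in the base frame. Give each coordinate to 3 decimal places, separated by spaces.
after link 1: o_1 = (-1.7321, 1.0000, 4.0000)
after link 2: o_2 = (0.7679, 1.8660, 3.0000)

0.768 1.866 3.000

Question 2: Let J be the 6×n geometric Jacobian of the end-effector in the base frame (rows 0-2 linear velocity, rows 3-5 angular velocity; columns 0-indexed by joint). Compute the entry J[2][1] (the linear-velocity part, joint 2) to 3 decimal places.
axis z_1 = (0.5000,0.8660,0.0000); lever o_n−o_1 = (2.5000,0.8660,-1.0000)
cross product → J_v[:, 1] = (-0.8660,0.5000,-1.7321)
J_ω[:, 1] = z_1
entry J[2][1] = -1.7321

-1.732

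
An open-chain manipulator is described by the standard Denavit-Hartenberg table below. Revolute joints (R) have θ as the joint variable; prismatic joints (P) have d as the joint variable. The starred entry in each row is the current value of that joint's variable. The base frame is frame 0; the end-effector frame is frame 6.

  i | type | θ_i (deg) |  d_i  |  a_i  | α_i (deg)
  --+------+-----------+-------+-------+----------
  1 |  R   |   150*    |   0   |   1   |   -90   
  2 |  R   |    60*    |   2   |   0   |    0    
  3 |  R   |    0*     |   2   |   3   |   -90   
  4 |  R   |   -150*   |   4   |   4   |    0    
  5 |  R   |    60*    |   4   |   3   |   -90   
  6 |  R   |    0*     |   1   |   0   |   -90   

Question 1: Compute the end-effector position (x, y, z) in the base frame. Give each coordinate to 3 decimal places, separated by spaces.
0.402 -10.624 -4.464

after link 1: o_1 = (-0.8660, 0.5000, 0.0000)
after link 2: o_2 = (-1.8660, -1.2321, 0.0000)
after link 3: o_3 = (-4.1651, -2.2141, -2.5981)
after link 4: o_4 = (-0.6651, -6.5442, -1.5981)
after link 5: o_5 = (0.8349, -10.8744, -3.5981)
after link 6: o_6 = (0.4019, -10.6244, -4.4641)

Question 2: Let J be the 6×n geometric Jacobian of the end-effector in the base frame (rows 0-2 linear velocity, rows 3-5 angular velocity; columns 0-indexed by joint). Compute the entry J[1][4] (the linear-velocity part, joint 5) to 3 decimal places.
axis z_4 = (0.7500,-0.4330,-0.5000); lever o_n−o_4 = (1.0670,-4.0801,-2.8660)
cross product → J_v[:, 4] = (-0.7990,1.6160,-2.5981)
J_ω[:, 4] = z_4
entry J[1][4] = 1.6160

1.616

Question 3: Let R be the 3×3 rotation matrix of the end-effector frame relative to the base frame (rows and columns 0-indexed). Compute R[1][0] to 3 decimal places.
-0.866

End-effector x-axis (col 0 of R) = (-0.5000,-0.8660,0.0000)
R[1][0] = -0.8660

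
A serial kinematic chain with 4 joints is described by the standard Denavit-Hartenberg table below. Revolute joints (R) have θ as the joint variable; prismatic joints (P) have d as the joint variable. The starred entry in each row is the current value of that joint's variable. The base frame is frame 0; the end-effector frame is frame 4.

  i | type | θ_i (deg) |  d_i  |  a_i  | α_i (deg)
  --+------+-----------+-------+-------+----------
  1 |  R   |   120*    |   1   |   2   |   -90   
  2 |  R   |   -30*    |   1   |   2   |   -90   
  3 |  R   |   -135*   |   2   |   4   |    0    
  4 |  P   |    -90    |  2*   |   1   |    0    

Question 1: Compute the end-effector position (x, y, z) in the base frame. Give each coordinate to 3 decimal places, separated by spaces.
-4.038 0.752 -3.232

after link 1: o_1 = (-1.0000, 1.7321, 1.0000)
after link 2: o_2 = (-2.7321, 2.7321, 2.0000)
after link 3: o_3 = (-4.4568, 0.0625, -1.1463)
after link 4: o_4 = (-4.0382, 0.7518, -3.2319)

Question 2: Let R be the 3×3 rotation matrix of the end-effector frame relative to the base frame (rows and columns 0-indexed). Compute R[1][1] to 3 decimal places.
-0.884

End-effector y-axis (col 1 of R) = (-0.3062,-0.8839,-0.3536)
R[1][1] = -0.8839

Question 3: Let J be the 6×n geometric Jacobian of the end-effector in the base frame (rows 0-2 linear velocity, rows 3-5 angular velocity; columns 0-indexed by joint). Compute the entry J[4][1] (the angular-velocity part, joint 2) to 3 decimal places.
-0.500

axis z_1 = (-0.8660,-0.5000,0.0000); lever o_n−o_1 = (-3.0382,-0.9803,-4.2319)
cross product → J_v[:, 1] = (2.1159,-3.6649,-0.6702)
J_ω[:, 1] = z_1
entry J[4][1] = -0.5000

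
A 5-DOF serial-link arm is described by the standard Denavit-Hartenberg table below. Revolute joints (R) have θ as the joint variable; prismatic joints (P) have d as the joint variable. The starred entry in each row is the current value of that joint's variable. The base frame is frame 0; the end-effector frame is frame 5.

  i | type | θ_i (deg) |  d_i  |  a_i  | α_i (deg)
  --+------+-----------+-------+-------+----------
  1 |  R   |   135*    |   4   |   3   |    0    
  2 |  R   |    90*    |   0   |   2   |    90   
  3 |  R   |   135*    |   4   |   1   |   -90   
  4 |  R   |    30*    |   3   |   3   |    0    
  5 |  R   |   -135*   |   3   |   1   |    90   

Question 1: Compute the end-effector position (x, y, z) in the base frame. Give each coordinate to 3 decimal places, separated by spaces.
after link 1: o_1 = (-2.1213, 2.1213, 4.0000)
after link 2: o_2 = (-3.5355, 0.7071, 4.0000)
after link 3: o_3 = (-5.8640, 4.0355, 4.7071)
after link 4: o_4 = (-2.0043, 5.7739, 4.4229)
after link 5: o_5 = (-1.3167, 7.8275, 2.1186)

-1.317 7.828 2.119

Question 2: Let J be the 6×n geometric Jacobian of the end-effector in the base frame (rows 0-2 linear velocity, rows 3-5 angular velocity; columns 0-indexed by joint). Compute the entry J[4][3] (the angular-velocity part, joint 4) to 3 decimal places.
0.500

axis z_3 = (0.5000,0.5000,-0.7071); lever o_n−o_3 = (4.5473,3.7920,-2.5885)
cross product → J_v[:, 3] = (1.3871,-1.9211,-0.3776)
J_ω[:, 3] = z_3
entry J[4][3] = 0.5000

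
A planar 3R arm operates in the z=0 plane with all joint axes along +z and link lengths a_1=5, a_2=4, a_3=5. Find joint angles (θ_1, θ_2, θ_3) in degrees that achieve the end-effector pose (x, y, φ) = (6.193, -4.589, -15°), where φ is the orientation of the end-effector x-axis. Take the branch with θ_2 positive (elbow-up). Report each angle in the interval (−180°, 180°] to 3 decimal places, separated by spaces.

wrist centre = target − a_3·(cos φ, sin φ) = (1.3634, -3.2949)
cos θ_2 = (12.7152−5²−4²)/(2·5·4) = -0.7071; θ_2 = 135.0011° (elbow-up)
β = atan2(-3.2949,1.3634) = -67.5211°; ψ = atan2(2.8284,2.1715) = 52.4843°
θ_1 = β − ψ = -120.0054°
θ_3 = φ − θ_1 − θ_2 = -29.9957° (wrapped to (-180°,180°])

-120.005 135.001 -29.996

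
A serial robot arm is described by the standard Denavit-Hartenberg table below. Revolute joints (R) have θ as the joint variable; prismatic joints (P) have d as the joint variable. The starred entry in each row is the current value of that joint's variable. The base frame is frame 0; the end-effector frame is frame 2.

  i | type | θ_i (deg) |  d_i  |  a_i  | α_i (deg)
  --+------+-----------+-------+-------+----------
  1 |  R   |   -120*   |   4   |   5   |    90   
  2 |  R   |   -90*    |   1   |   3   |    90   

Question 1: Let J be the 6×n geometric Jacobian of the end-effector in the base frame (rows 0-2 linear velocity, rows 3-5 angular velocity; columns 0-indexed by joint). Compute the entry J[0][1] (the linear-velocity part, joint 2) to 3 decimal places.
-1.500

axis z_1 = (-0.8660,0.5000,0.0000); lever o_n−o_1 = (-0.8660,0.5000,-3.0000)
cross product → J_v[:, 1] = (-1.5000,-2.5981,0.0000)
J_ω[:, 1] = z_1
entry J[0][1] = -1.5000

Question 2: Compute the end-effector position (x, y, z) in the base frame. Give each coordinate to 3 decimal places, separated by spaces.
after link 1: o_1 = (-2.5000, -4.3301, 4.0000)
after link 2: o_2 = (-3.3660, -3.8301, 1.0000)

-3.366 -3.830 1.000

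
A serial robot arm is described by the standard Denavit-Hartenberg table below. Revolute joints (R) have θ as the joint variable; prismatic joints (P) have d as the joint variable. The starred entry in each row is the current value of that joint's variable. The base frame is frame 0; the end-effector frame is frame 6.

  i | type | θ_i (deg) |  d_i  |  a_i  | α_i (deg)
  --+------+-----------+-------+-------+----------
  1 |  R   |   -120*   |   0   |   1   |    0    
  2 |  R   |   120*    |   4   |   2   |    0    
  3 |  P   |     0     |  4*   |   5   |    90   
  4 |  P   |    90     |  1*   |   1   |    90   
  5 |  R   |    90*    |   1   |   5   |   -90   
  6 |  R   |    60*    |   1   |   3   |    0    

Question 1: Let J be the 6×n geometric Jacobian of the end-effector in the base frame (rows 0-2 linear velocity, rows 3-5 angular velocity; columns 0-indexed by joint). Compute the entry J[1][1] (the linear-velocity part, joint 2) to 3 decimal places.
5.402

axis z_1 = (0.0000,0.0000,1.0000); lever o_n−o_1 = (5.4019,-7.5000,8.0000)
cross product → J_v[:, 1] = (7.5000,5.4019,-0.0000)
J_ω[:, 1] = z_1
entry J[1][1] = 5.4019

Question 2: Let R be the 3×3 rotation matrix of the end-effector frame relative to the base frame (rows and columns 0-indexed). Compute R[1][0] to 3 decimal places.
-0.500

End-effector x-axis (col 0 of R) = (-0.8660,-0.5000,0.0000)
R[1][0] = -0.5000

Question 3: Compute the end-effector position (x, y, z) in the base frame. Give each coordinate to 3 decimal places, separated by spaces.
4.902 -8.366 8.000

after link 1: o_1 = (-0.5000, -0.8660, 0.0000)
after link 2: o_2 = (1.5000, -0.8660, 4.0000)
after link 3: o_3 = (6.5000, -0.8660, 8.0000)
after link 4: o_4 = (6.5000, -1.8660, 9.0000)
after link 5: o_5 = (7.5000, -6.8660, 9.0000)
after link 6: o_6 = (4.9019, -8.3660, 8.0000)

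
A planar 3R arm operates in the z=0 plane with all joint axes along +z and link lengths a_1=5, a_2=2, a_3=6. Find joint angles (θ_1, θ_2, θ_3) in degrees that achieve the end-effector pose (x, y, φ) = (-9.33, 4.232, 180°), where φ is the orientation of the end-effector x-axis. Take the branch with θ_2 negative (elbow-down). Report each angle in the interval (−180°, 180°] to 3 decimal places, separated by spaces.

150.000 -90.004 120.004

wrist centre = target − a_3·(cos φ, sin φ) = (-3.3300, 4.2320)
cos θ_2 = (28.9987−5²−2²)/(2·5·2) = -0.0001; θ_2 = -90.0037° (elbow-down)
β = atan2(4.2320,-3.3300) = 128.1979°; ψ = atan2(-2.0000,4.9999) = -21.8019°
θ_1 = β − ψ = 149.9998°
θ_3 = φ − θ_1 − θ_2 = 120.0039° (wrapped to (-180°,180°])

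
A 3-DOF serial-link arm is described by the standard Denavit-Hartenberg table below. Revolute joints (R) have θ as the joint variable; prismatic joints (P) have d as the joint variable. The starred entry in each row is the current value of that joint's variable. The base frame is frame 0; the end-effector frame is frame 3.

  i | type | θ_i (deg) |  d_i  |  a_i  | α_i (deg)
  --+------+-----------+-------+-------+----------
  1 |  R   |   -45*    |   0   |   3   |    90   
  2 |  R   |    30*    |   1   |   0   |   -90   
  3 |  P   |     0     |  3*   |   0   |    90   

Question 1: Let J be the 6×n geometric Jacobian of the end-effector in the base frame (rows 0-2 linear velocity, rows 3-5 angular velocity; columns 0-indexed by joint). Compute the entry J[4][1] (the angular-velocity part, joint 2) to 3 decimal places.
-0.707

axis z_1 = (-0.7071,-0.7071,0.0000); lever o_n−o_1 = (-1.7678,0.3536,2.5981)
cross product → J_v[:, 1] = (-1.8371,1.8371,-1.5000)
J_ω[:, 1] = z_1
entry J[4][1] = -0.7071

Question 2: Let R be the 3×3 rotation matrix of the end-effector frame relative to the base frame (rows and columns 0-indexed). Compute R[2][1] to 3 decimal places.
End-effector y-axis (col 1 of R) = (-0.3536,0.3536,0.8660)
R[2][1] = 0.8660

0.866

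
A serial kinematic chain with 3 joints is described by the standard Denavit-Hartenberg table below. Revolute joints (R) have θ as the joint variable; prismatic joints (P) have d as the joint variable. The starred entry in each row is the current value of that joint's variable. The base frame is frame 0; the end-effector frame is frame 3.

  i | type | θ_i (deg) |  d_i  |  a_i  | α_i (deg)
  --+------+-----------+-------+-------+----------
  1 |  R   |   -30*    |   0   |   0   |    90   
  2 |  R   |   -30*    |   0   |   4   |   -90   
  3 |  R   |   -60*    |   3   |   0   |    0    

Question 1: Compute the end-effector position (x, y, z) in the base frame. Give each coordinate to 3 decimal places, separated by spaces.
4.299 -2.482 0.598

after link 1: o_1 = (0.0000, 0.0000, 0.0000)
after link 2: o_2 = (3.0000, -1.7321, -2.0000)
after link 3: o_3 = (4.2990, -2.4821, 0.5981)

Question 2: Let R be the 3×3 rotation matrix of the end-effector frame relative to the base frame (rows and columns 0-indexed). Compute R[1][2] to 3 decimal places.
-0.250

End-effector z-axis (col 2 of R) = (0.4330,-0.2500,0.8660)
R[1][2] = -0.2500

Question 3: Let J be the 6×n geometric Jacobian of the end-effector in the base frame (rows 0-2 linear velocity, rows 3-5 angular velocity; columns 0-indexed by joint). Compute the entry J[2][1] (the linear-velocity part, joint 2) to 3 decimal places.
4.964

axis z_1 = (-0.5000,-0.8660,0.0000); lever o_n−o_1 = (4.2990,-2.4821,0.5981)
cross product → J_v[:, 1] = (-0.5179,0.2990,4.9641)
J_ω[:, 1] = z_1
entry J[2][1] = 4.9641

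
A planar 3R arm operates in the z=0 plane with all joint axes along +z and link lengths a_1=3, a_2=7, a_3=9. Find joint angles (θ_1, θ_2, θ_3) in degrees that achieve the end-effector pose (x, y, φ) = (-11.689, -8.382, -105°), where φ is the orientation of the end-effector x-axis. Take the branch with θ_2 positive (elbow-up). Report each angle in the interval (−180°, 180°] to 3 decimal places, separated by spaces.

wrist centre = target − a_3·(cos φ, sin φ) = (-9.3596, 0.3113)
cos θ_2 = (87.6996−3²−7²)/(2·3·7) = 0.7071; θ_2 = 44.9979° (elbow-up)
β = atan2(0.3113,-9.3596) = 178.0949°; ψ = atan2(4.9496,7.9499) = 31.9061°
θ_1 = β − ψ = 146.1888°
θ_3 = φ − θ_1 − θ_2 = 63.8133° (wrapped to (-180°,180°])

146.189 44.998 63.813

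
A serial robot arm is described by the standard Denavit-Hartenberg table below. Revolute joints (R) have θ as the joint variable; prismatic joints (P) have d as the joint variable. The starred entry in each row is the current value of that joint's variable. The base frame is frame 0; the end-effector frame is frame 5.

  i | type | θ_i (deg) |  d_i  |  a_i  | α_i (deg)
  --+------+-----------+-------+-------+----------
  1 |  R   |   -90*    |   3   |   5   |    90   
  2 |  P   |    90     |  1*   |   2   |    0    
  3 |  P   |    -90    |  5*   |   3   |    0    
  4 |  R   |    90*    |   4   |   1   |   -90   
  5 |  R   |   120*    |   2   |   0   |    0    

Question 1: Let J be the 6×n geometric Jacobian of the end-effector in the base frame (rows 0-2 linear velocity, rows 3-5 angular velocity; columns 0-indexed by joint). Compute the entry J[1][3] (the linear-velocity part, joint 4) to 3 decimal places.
1.000

axis z_3 = (-1.0000,-0.0000,0.0000); lever o_n−o_3 = (-4.0000,2.0000,1.0000)
cross product → J_v[:, 3] = (-0.0000,1.0000,-2.0000)
J_ω[:, 3] = z_3
entry J[1][3] = 1.0000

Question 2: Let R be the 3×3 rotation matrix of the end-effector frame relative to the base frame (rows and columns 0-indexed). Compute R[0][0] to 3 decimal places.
End-effector x-axis (col 0 of R) = (0.8660,0.0000,-0.5000)
R[0][0] = 0.8660

0.866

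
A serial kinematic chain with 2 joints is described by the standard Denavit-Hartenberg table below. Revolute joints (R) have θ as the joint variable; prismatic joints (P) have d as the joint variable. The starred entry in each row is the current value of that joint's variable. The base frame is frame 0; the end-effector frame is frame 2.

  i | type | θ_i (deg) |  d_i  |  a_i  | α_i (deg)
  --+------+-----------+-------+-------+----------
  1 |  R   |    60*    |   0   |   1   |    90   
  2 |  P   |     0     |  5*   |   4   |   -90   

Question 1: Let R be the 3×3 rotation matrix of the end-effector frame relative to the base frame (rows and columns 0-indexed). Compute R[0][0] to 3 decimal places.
0.500

End-effector x-axis (col 0 of R) = (0.5000,0.8660,0.0000)
R[0][0] = 0.5000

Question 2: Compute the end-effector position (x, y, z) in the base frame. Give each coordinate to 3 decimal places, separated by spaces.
after link 1: o_1 = (0.5000, 0.8660, 0.0000)
after link 2: o_2 = (6.8301, 1.8301, 0.0000)

6.830 1.830 0.000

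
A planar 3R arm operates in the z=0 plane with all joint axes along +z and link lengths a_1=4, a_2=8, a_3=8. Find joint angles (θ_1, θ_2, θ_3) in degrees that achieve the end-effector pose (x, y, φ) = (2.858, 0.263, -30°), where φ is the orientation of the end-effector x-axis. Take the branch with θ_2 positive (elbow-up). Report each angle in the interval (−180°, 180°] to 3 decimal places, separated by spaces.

27.341 135.007 167.652

wrist centre = target − a_3·(cos φ, sin φ) = (-4.0702, 4.2630)
cos θ_2 = (34.7397−4²−8²)/(2·4·8) = -0.7072; θ_2 = 135.0069° (elbow-up)
β = atan2(4.2630,-4.0702) = 133.6746°; ψ = atan2(5.6562,-1.6575) = 106.3332°
θ_1 = β − ψ = 27.3415°
θ_3 = φ − θ_1 − θ_2 = 167.6516° (wrapped to (-180°,180°])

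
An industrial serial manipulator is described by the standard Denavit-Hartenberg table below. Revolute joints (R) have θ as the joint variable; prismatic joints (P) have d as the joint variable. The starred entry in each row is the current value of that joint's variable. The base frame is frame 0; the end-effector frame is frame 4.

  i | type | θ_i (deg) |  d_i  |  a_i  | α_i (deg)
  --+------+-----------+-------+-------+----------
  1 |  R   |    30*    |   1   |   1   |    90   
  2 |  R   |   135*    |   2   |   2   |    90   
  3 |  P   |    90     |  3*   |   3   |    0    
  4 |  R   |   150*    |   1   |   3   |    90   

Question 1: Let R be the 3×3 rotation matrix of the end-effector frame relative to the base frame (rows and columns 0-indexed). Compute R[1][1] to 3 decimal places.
End-effector y-axis (col 1 of R) = (0.6124,0.3536,0.7071)
R[1][1] = 0.3536

0.354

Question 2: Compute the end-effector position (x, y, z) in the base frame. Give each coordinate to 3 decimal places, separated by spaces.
4.210 -0.343 4.182

after link 1: o_1 = (0.8660, 0.5000, 1.0000)
after link 2: o_2 = (0.6413, -1.9392, 2.4142)
after link 3: o_3 = (3.9784, -3.4766, 4.5355)
after link 4: o_4 = (4.2103, -0.3427, 4.1820)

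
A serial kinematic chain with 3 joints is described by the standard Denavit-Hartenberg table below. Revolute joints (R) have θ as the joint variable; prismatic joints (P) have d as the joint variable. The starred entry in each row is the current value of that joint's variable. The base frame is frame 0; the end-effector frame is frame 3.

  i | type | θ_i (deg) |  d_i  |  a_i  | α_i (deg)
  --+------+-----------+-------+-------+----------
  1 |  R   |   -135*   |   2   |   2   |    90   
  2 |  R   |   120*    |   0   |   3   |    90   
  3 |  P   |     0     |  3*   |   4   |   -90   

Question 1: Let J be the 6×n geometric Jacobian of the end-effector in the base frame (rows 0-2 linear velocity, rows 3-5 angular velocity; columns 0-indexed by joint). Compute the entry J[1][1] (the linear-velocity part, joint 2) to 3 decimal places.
5.347

axis z_1 = (-0.7071,0.7071,0.0000); lever o_n−o_1 = (0.6378,0.6378,7.5622)
cross product → J_v[:, 1] = (5.3473,5.3473,-0.9019)
J_ω[:, 1] = z_1
entry J[1][1] = 5.3473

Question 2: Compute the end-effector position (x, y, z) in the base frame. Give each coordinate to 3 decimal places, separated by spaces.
-0.776 -0.776 9.562

after link 1: o_1 = (-1.4142, -1.4142, 2.0000)
after link 2: o_2 = (-0.3536, -0.3536, 4.5981)
after link 3: o_3 = (-0.7765, -0.7765, 9.5622)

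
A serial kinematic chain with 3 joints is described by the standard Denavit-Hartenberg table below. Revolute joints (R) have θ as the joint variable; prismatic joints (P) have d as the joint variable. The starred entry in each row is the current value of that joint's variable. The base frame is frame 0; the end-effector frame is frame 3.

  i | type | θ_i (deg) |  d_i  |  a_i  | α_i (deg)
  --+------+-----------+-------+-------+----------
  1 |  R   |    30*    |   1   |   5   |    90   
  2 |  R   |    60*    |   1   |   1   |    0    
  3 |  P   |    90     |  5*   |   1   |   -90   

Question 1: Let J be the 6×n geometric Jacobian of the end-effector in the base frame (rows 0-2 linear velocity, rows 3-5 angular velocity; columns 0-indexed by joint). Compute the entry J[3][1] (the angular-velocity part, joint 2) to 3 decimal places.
0.500

axis z_1 = (0.5000,-0.8660,0.0000); lever o_n−o_1 = (2.6830,-5.3792,1.3660)
cross product → J_v[:, 1] = (-1.1830,-0.6830,-0.3660)
J_ω[:, 1] = z_1
entry J[3][1] = 0.5000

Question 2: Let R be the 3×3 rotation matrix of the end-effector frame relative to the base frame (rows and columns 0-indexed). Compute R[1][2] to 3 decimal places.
End-effector z-axis (col 2 of R) = (-0.4330,-0.2500,-0.8660)
R[1][2] = -0.2500

-0.250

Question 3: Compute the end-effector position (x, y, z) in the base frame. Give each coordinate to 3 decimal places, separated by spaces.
after link 1: o_1 = (4.3301, 2.5000, 1.0000)
after link 2: o_2 = (5.2631, 1.8840, 1.8660)
after link 3: o_3 = (7.0131, -2.8792, 2.3660)

7.013 -2.879 2.366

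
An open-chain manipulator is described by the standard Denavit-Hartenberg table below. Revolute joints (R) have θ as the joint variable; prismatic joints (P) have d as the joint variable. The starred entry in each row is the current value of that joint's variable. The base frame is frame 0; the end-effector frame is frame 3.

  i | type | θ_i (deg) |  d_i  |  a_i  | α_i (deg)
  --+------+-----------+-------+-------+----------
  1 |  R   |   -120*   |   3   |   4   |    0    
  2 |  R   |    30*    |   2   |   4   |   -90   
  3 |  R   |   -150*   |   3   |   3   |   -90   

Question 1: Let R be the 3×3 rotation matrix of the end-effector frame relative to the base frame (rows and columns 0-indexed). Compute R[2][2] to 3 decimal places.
End-effector z-axis (col 2 of R) = (0.0000,-0.5000,0.8660)
R[2][2] = 0.8660

0.866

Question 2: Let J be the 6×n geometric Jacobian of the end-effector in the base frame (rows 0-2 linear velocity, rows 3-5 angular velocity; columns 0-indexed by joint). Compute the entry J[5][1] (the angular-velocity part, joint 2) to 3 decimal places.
axis z_1 = (0.0000,0.0000,1.0000); lever o_n−o_1 = (3.0000,-1.4019,3.5000)
cross product → J_v[:, 1] = (1.4019,3.0000,-0.0000)
J_ω[:, 1] = z_1
entry J[5][1] = 1.0000

1.000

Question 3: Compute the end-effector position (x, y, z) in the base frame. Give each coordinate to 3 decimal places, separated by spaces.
after link 1: o_1 = (-2.0000, -3.4641, 3.0000)
after link 2: o_2 = (-2.0000, -7.4641, 5.0000)
after link 3: o_3 = (1.0000, -4.8660, 6.5000)

1.000 -4.866 6.500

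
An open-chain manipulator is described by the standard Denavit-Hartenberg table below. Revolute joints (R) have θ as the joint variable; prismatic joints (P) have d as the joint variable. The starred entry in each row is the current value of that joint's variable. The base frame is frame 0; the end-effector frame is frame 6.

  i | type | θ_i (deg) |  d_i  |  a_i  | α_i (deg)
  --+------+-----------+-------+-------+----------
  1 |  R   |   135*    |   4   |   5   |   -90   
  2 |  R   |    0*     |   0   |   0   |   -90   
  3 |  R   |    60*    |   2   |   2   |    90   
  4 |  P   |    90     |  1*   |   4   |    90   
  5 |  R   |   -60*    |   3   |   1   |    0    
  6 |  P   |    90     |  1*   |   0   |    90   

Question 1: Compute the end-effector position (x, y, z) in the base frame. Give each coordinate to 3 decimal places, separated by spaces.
-2.112 9.366 -2.500

after link 1: o_1 = (-3.5355, 3.5355, 4.0000)
after link 2: o_2 = (-3.5355, 3.5355, 4.0000)
after link 3: o_3 = (-3.0179, 5.4674, 2.0000)
after link 4: o_4 = (-3.9838, 5.7262, -2.0000)
after link 5: o_5 = (-2.3708, 8.3998, -2.5000)
after link 6: o_6 = (-2.1120, 9.3658, -2.5000)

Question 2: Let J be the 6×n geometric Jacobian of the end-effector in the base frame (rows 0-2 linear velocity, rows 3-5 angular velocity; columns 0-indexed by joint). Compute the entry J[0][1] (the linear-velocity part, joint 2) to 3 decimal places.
4.596

axis z_1 = (-0.7071,-0.7071,0.0000); lever o_n−o_1 = (1.4235,5.8302,-6.5000)
cross product → J_v[:, 1] = (4.5962,-4.5962,-3.1160)
J_ω[:, 1] = z_1
entry J[0][1] = 4.5962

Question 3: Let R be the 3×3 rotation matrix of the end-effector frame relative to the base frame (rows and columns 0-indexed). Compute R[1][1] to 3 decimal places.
0.966

End-effector y-axis (col 1 of R) = (0.2588,0.9659,-0.0000)
R[1][1] = 0.9659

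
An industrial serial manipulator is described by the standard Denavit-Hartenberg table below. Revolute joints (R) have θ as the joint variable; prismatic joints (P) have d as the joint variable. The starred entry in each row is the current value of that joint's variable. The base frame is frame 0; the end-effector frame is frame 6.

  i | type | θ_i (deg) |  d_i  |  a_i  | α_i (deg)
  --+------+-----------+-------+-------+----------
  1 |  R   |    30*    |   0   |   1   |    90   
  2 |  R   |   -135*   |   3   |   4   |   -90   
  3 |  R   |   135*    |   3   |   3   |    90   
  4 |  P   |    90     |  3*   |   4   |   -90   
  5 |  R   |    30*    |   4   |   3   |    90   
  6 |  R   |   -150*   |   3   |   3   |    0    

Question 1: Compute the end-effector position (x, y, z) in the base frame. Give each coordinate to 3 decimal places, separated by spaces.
1.129 2.003 -11.534

after link 1: o_1 = (0.8660, 0.5000, 0.0000)
after link 2: o_2 = (-0.0835, -3.5123, -2.8284)
after link 3: o_3 = (1.9920, 0.1355, -3.4497)
after link 4: o_4 = (2.0818, 2.6368, -7.7782)
after link 5: o_5 = (4.5348, -0.4377, -10.8653)
after link 6: o_6 = (1.1294, 2.0029, -11.5335)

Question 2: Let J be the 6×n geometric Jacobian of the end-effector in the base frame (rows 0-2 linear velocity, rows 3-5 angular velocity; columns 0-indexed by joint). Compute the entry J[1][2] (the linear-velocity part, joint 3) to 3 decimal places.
axis z_2 = (0.6124,0.3536,-0.7071); lever o_n−o_2 = (1.2129,5.5152,-8.7051)
cross product → J_v[:, 2] = (0.8221,4.4731,2.9486)
J_ω[:, 2] = z_2
entry J[1][2] = 4.4731

4.473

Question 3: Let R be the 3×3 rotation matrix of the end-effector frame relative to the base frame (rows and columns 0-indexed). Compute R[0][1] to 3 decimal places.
End-effector y-axis (col 1 of R) = (0.5306,0.8093,0.2518)
R[0][1] = 0.5306

0.531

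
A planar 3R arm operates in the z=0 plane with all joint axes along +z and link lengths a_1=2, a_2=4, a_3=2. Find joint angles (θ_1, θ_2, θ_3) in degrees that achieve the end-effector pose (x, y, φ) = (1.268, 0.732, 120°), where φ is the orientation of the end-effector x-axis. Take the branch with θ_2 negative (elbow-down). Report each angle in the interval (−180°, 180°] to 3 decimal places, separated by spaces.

wrist centre = target − a_3·(cos φ, sin φ) = (2.2680, -1.0001)
cos θ_2 = (6.1439−2²−4²)/(2·2·4) = -0.8660; θ_2 = -149.9976° (elbow-down)
β = atan2(-1.0001,2.2680) = -23.7946°; ψ = atan2(-2.0001,-1.4640) = -126.2025°
θ_1 = β − ψ = 102.4079°
θ_3 = φ − θ_1 − θ_2 = 167.5897° (wrapped to (-180°,180°])

102.408 -149.998 167.590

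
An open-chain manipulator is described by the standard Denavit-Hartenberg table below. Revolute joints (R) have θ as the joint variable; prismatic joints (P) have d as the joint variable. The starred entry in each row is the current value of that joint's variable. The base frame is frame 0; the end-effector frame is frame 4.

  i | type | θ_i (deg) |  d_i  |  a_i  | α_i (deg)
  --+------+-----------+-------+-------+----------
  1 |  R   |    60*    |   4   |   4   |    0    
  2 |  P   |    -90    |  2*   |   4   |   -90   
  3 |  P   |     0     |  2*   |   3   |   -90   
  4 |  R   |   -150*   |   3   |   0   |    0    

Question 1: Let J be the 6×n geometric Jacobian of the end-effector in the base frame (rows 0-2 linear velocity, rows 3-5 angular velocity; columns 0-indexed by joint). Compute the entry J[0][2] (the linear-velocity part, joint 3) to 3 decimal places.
0.500

prismatic axis z_2 = (0.5000,0.8660,0.0000)
J_v[:, 2] = z_2; J_ω[:, 2] = (0,0,0)
entry J[0][2] = 0.5000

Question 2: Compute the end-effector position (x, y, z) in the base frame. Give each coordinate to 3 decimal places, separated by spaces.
9.062 1.696 3.000

after link 1: o_1 = (2.0000, 3.4641, 4.0000)
after link 2: o_2 = (5.4641, 1.4641, 6.0000)
after link 3: o_3 = (9.0622, 1.6962, 6.0000)
after link 4: o_4 = (9.0622, 1.6962, 3.0000)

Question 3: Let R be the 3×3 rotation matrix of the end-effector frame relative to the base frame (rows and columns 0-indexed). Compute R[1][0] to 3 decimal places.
0.866

End-effector x-axis (col 0 of R) = (-0.5000,0.8660,0.0000)
R[1][0] = 0.8660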